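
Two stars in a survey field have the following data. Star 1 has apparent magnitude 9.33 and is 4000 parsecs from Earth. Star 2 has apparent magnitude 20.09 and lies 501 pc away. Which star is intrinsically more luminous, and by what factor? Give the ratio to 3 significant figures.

Star 1: M = m − 5 log₁₀ d + 5 = 9.33 − 5·3.6021 + 5 = -3.680
Star 2: M = m − 5 log₁₀ d + 5 = 20.09 − 5·2.6998 + 5 = 11.591
ΔM = M_1 − M_2 = -3.680 − (11.591) = -15.271; smaller M is more luminous → Star 1.
L ratio = 10^(0.4 |ΔM|) = 10^6.108 = 1.284×10^6

Star 1 is more luminous, by a factor of 1.28×10^6.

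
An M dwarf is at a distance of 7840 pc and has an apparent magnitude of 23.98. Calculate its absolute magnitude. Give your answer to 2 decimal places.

M ≈ 9.51

5 log₁₀(d/10 pc) = 5 log₁₀(7840) − 5 = 14.472
M = m − 5 log₁₀(d/10) = 23.98 − 14.472 = 9.508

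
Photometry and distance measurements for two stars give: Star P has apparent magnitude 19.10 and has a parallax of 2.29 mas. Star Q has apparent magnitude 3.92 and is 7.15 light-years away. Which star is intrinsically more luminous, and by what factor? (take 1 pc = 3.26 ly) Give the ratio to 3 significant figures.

Star Q is more luminous, by a factor of 29.8.

Star P: p = 2.29 mas = 2.29×10^-3″ → d = 1/p = 436.7 pc
Star P: M = m − 5 log₁₀ d + 5 = 19.10 − 5·2.6402 + 5 = 10.899
Star Q: d = 7.15 ly / 3.26 = 2.193 pc
Star Q: M = m − 5 log₁₀ d + 5 = 3.92 − 5·0.3411 + 5 = 7.215
ΔM = M_P − M_Q = 10.899 − (7.215) = 3.685; smaller M is more luminous → Star Q.
L ratio = 10^(0.4 |ΔM|) = 10^1.474 = 29.77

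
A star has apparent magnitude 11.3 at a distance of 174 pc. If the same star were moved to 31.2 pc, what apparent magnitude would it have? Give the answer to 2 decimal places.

m ≈ 7.57

Flux ∝ 1/d², so Δm = 5 log₁₀(d₂/d₁) = 5 log₁₀(31.2/174) = -3.732
m₂ = m₁ + Δm = 11.3 + (-3.732) = 7.568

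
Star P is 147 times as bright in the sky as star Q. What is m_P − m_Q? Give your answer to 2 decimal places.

Pogson: Δm = −2.5 log₁₀(ratio) = −2.5 log₁₀(147) = −2.5 × 2.1673 = -5.418
Star P is brighter, so it has the smaller magnitude: the difference is negative.

m_P − m_Q ≈ -5.42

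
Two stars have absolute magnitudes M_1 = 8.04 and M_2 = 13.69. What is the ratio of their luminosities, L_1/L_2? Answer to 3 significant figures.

L_1/L_2 ≈ 182

ΔM = M_1 − M_2 = -5.65
L_1/L_2 = 10^(−0.4 ΔM) = 10^2.260 = 182.0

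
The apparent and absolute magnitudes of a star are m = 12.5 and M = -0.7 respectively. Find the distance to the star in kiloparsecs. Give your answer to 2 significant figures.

d ≈ 4.4 kpc

μ = m − M = 13.200
m − M = 5 log₁₀ d − 5
log₁₀ d = (m − M)/5 + 1 = 3.6400
d = 10^3.6400 = 4365 pc
= 4.365 kpc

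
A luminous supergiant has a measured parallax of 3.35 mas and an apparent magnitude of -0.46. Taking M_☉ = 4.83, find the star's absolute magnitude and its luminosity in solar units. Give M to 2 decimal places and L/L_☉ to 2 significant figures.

d = 1/p = 1000/3.35 mas = 298.5 pc
M = m − 5 log₁₀ d + 5 = -0.46 − 5·2.4750 + 5 = -7.835
M − M_☉ = -7.835 − 4.83 = -12.665
L/L_☉ = 10^(−0.4 × -12.665) = 116400

M ≈ -7.83; L/L_☉ ≈ 120000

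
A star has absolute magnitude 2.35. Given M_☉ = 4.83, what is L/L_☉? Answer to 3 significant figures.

L/L_☉ ≈ 9.82

M − M_☉ = 2.35 − 4.83 = -2.480
L/L_☉ = 10^(−0.4 (M − M_☉)) = 10^0.992 = 9.817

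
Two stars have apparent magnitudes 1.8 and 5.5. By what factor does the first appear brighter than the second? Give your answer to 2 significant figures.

Magnitude difference = -3.7
Flux ratio = 10^(−0.4 Δm) = 10^(−0.4 × -3.7) = 10^1.480 = 30.20

30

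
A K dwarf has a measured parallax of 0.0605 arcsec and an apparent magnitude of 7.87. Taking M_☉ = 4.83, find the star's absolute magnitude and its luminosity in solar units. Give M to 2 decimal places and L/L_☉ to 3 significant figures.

M ≈ 6.78; L/L_☉ ≈ 0.166

d = 1/p = 1/0.0605″ = 16.53 pc
M = m − 5 log₁₀ d + 5 = 7.87 − 5·1.2182 + 5 = 6.779
M − M_☉ = 6.779 − 4.83 = 1.949
L/L_☉ = 10^(−0.4 × 1.949) = 0.1661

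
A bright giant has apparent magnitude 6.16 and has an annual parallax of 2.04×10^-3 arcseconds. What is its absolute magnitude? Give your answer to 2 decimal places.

M ≈ -2.29

d = 1/p = 1/2.04×10^-3″ = 490.2 pc
5 log₁₀(d/10 pc) = 5 log₁₀(490.2) − 5 = 8.452
M = m − 5 log₁₀(d/10) = 6.16 − 8.452 = -2.292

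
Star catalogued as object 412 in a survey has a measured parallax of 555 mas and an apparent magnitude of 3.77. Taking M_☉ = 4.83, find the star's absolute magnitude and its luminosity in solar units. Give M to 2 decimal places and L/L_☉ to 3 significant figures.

M ≈ 7.49; L/L_☉ ≈ 0.0862

d = 1/p = 1000/555 mas = 1.802 pc
M = m − 5 log₁₀ d + 5 = 3.77 − 5·0.2557 + 5 = 7.491
M − M_☉ = 7.491 − 4.83 = 2.661
L/L_☉ = 10^(−0.4 × 2.661) = 0.08618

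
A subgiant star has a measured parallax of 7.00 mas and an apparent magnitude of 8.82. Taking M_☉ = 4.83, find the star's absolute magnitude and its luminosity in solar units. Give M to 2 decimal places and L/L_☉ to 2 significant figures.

M ≈ 3.05; L/L_☉ ≈ 5.2

d = 1/p = 1000/7.00 mas = 142.9 pc
M = m − 5 log₁₀ d + 5 = 8.82 − 5·2.1549 + 5 = 3.045
M − M_☉ = 3.045 − 4.83 = -1.785
L/L_☉ = 10^(−0.4 × -1.785) = 5.174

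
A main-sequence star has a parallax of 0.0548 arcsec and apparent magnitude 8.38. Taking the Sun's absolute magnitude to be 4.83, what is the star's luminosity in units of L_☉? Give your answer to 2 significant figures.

L/L_☉ ≈ 0.13

d = 1/p = 1/0.0548″ = 18.25 pc
M = m − 5 log₁₀ d + 5 = 8.38 − 5·1.2612 + 5 = 7.074
M − M_☉ = 7.074 − 4.83 = 2.244
L/L_☉ = 10^(−0.4 × 2.244) = 0.1266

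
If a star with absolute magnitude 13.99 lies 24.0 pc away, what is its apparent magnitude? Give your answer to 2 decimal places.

m = M + 5 log₁₀ d − 5 = 13.99 + 5·1.3802 − 5 = 15.891

m ≈ 15.89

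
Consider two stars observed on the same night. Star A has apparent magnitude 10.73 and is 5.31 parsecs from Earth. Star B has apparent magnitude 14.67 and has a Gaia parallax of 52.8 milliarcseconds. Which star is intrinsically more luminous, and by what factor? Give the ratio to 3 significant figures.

Star A: M = m − 5 log₁₀ d + 5 = 10.73 − 5·0.7251 + 5 = 12.105
Star B: p = 52.8 mas = 0.0528″ → d = 1/p = 18.94 pc
Star B: M = m − 5 log₁₀ d + 5 = 14.67 − 5·1.2774 + 5 = 13.283
ΔM = M_A − M_B = 12.105 − (13.283) = -1.179; smaller M is more luminous → Star A.
L ratio = 10^(0.4 |ΔM|) = 10^0.471 = 2.961

Star A is more luminous, by a factor of 2.96.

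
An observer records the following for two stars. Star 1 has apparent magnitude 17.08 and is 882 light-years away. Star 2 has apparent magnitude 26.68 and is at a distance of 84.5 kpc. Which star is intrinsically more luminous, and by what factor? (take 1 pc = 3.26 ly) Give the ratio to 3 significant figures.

Star 2 is more luminous, by a factor of 14.1.

Star 1: d = 882 ly / 3.26 = 270.6 pc
Star 1: M = m − 5 log₁₀ d + 5 = 17.08 − 5·2.4323 + 5 = 9.919
Star 2: d = 84.5 kpc = 84500 pc
Star 2: M = m − 5 log₁₀ d + 5 = 26.68 − 5·4.9269 + 5 = 7.046
ΔM = M_1 − M_2 = 9.919 − (7.046) = 2.873; smaller M is more luminous → Star 2.
L ratio = 10^(0.4 |ΔM|) = 10^1.149 = 14.10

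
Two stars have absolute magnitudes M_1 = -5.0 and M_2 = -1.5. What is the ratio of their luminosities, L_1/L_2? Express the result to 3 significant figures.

L_1/L_2 ≈ 25.1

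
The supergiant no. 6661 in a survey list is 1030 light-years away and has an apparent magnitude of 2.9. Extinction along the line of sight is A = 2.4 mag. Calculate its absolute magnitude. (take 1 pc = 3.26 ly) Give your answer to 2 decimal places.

d = 1030 ly / 3.26 = 316.0 pc
5 log₁₀(d/10 pc) = 5 log₁₀(316.0) − 5 = 7.498
M = m − 5 log₁₀(d/10) − A = 2.9 − 7.498 − 2.4 = -6.998

M ≈ -7.00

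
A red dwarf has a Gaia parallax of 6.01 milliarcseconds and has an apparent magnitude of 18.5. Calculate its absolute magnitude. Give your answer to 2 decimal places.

M ≈ 12.39

p = 6.01 mas = 6.01×10^-3″ → d = 1/p = 166.4 pc
5 log₁₀(d/10 pc) = 5 log₁₀(166.4) − 5 = 6.106
M = m − 5 log₁₀(d/10) = 18.5 − 6.106 = 12.394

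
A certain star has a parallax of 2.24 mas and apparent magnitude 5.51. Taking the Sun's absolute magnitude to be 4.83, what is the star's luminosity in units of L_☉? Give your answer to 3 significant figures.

L/L_☉ ≈ 1070

d = 1/p = 1000/2.24 mas = 446.4 pc
M = m − 5 log₁₀ d + 5 = 5.51 − 5·2.6498 + 5 = -2.739
M − M_☉ = -2.739 − 4.83 = -7.569
L/L_☉ = 10^(−0.4 × -7.569) = 1065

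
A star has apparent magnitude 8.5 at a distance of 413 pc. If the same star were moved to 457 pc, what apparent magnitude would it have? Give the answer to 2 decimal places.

m ≈ 8.72

Flux ∝ 1/d², so Δm = 5 log₁₀(d₂/d₁) = 5 log₁₀(457/413) = 0.220
m₂ = m₁ + Δm = 8.5 + (0.220) = 8.720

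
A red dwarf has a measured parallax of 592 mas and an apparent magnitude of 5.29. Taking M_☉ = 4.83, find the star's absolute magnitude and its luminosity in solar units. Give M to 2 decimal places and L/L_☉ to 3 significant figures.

M ≈ 9.15; L/L_☉ ≈ 0.0187

d = 1/p = 1000/592 mas = 1.689 pc
M = m − 5 log₁₀ d + 5 = 5.29 − 5·0.2277 + 5 = 9.152
M − M_☉ = 9.152 − 4.83 = 4.322
L/L_☉ = 10^(−0.4 × 4.322) = 0.01868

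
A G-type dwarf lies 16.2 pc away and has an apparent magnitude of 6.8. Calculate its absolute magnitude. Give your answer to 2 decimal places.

5 log₁₀(d/10 pc) = 5 log₁₀(16.20) − 5 = 1.048
M = m − 5 log₁₀(d/10) = 6.8 − 1.048 = 5.752

M ≈ 5.75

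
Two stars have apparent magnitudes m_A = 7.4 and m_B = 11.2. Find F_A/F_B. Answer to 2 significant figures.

F_A/F_B ≈ 33

Δm = 7.4 − (11.2) = -3.8
Flux ratio = 10^(−0.4 Δm) = 10^(−0.4 × -3.8) = 10^1.520 = 33.11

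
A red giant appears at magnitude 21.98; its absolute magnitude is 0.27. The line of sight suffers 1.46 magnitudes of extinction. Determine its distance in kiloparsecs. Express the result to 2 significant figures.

d ≈ 110 kpc

m − M = 5 log₁₀(d/10 pc) + A  ⇒  21.98 − (0.27) − 1.46 = 5 log₁₀(d/10)
20.250 = 5 log₁₀(d/10)
log₁₀ d = (m − M − A)/5 + 1 = 5.0500
d = 10^5.0500 = 112200 pc
= 112.2 kpc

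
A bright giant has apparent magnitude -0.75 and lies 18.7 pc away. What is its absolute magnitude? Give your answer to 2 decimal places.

M ≈ -2.11

5 log₁₀(d/10 pc) = 5 log₁₀(18.70) − 5 = 1.359
M = m − 5 log₁₀(d/10) = -0.75 − 1.359 = -2.109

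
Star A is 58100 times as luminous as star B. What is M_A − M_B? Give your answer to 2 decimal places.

M_A − M_B ≈ -11.91

Pogson: ΔM = −2.5 log₁₀(ratio) = −2.5 log₁₀(58100) = −2.5 × 4.7642 = -11.910
Star A is brighter, so it has the smaller magnitude: the difference is negative.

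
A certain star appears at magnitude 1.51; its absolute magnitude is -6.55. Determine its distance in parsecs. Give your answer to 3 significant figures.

d ≈ 409 pc

μ = m − M = 8.060
m − M = 5 log₁₀ d − 5
log₁₀ d = (m − M)/5 + 1 = 2.6120
d = 10^2.6120 = 409.3 pc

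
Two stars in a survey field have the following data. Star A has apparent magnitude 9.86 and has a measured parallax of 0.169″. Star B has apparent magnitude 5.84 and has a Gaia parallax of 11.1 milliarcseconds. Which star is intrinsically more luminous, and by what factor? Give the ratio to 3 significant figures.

Star B is more luminous, by a factor of 9400.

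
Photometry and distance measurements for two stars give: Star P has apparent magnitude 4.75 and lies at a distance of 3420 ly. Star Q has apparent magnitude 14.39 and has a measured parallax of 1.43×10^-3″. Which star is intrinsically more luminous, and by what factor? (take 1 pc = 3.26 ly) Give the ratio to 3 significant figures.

Star P: d = 3420 ly / 3.26 = 1049 pc
Star P: M = m − 5 log₁₀ d + 5 = 4.75 − 5·3.0208 + 5 = -5.354
Star Q: d = 1/p = 1/1.43×10^-3″ = 699.3 pc
Star Q: M = m − 5 log₁₀ d + 5 = 14.39 − 5·2.8447 + 5 = 5.167
ΔM = M_P − M_Q = -5.354 − (5.167) = -10.521; smaller M is more luminous → Star P.
L ratio = 10^(0.4 |ΔM|) = 10^4.208 = 16150

Star P is more luminous, by a factor of 16200.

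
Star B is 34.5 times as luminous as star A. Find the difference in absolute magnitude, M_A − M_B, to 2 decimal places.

M_A − M_B ≈ 3.84

Pogson: ΔM = −2.5 log₁₀(ratio) = −2.5 log₁₀(34.5) = −2.5 × 1.5378 = -3.845
Star B is brighter so has the smaller magnitude: M_A − M_B is positive.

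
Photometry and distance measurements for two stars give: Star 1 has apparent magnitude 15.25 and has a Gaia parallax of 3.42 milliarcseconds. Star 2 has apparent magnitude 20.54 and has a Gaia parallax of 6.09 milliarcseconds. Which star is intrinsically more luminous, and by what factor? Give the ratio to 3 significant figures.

Star 1: p = 3.42 mas = 3.42×10^-3″ → d = 1/p = 292.4 pc
Star 1: M = m − 5 log₁₀ d + 5 = 15.25 − 5·2.4660 + 5 = 7.920
Star 2: p = 6.09 mas = 6.09×10^-3″ → d = 1/p = 164.2 pc
Star 2: M = m − 5 log₁₀ d + 5 = 20.54 − 5·2.2154 + 5 = 14.463
ΔM = M_1 − M_2 = 7.920 − (14.463) = -6.543; smaller M is more luminous → Star 1.
L ratio = 10^(0.4 |ΔM|) = 10^2.617 = 414.2

Star 1 is more luminous, by a factor of 414.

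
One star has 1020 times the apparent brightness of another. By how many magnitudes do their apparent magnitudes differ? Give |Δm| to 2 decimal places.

Pogson: Δm = −2.5 log₁₀(ratio) = −2.5 log₁₀(1020) = −2.5 × 3.0086 = -7.522

|Δm| ≈ 7.52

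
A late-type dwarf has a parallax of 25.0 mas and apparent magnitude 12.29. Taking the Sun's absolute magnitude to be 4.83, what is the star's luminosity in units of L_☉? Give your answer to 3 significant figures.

d = 1/p = 1000/25.0 mas = 40.00 pc
M = m − 5 log₁₀ d + 5 = 12.29 − 5·1.6021 + 5 = 9.280
M − M_☉ = 9.280 − 4.83 = 4.450
L/L_☉ = 10^(−0.4 × 4.450) = 0.01660

L/L_☉ ≈ 0.0166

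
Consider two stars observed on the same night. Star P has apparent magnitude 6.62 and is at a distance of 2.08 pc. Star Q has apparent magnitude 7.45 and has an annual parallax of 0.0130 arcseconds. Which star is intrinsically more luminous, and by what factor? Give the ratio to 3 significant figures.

Star Q is more luminous, by a factor of 637.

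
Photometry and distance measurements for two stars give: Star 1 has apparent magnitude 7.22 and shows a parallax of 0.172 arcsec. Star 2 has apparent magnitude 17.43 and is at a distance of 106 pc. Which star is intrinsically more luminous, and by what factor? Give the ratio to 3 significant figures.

Star 1 is more luminous, by a factor of 36.5.

Star 1: d = 1/p = 1/0.172″ = 5.814 pc
Star 1: M = m − 5 log₁₀ d + 5 = 7.22 − 5·0.7645 + 5 = 8.398
Star 2: M = m − 5 log₁₀ d + 5 = 17.43 − 5·2.0253 + 5 = 12.303
ΔM = M_1 − M_2 = 8.398 − (12.303) = -3.906; smaller M is more luminous → Star 1.
L ratio = 10^(0.4 |ΔM|) = 10^1.562 = 36.50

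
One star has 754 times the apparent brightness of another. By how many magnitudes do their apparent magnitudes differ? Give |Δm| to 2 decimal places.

|Δm| ≈ 7.19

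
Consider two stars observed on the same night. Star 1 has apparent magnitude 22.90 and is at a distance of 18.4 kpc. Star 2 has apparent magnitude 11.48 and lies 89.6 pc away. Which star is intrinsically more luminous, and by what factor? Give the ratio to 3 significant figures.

Star 1 is more luminous, by a factor of 1.14.

Star 1: d = 18.4 kpc = 18400 pc
Star 1: M = m − 5 log₁₀ d + 5 = 22.90 − 5·4.2648 + 5 = 6.576
Star 2: M = m − 5 log₁₀ d + 5 = 11.48 − 5·1.9523 + 5 = 6.718
ΔM = M_1 − M_2 = 6.576 − (6.718) = -0.143; smaller M is more luminous → Star 1.
L ratio = 10^(0.4 |ΔM|) = 10^0.057 = 1.140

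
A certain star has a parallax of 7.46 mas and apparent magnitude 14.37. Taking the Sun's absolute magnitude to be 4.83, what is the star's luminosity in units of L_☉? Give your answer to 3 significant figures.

L/L_☉ ≈ 0.0274

d = 1/p = 1000/7.46 mas = 134.0 pc
M = m − 5 log₁₀ d + 5 = 14.37 − 5·2.1273 + 5 = 8.734
M − M_☉ = 8.734 − 4.83 = 3.904
L/L_☉ = 10^(−0.4 × 3.904) = 0.02745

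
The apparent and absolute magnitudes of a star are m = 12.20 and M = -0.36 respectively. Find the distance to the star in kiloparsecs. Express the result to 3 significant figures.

d ≈ 3.25 kpc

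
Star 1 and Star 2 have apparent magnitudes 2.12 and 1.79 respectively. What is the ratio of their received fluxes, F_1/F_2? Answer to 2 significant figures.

F_1/F_2 ≈ 0.74

Δm = 2.12 − (1.79) = 0.33
Flux ratio = 10^(−0.4 Δm) = 10^(−0.4 × 0.33) = 10^-0.132 = 0.7379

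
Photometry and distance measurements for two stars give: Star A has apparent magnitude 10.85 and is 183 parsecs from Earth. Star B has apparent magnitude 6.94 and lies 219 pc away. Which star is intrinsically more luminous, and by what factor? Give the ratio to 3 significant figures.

Star B is more luminous, by a factor of 52.5.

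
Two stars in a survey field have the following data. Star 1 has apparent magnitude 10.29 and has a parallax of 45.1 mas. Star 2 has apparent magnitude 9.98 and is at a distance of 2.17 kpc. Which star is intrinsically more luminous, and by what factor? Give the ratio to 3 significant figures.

Star 1: p = 45.1 mas = 0.0451″ → d = 1/p = 22.17 pc
Star 1: M = m − 5 log₁₀ d + 5 = 10.29 − 5·1.3458 + 5 = 8.561
Star 2: d = 2.17 kpc = 2170 pc
Star 2: M = m − 5 log₁₀ d + 5 = 9.98 − 5·3.3365 + 5 = -1.702
ΔM = M_1 − M_2 = 8.561 − (-1.702) = 10.263; smaller M is more luminous → Star 2.
L ratio = 10^(0.4 |ΔM|) = 10^4.105 = 12740

Star 2 is more luminous, by a factor of 12700.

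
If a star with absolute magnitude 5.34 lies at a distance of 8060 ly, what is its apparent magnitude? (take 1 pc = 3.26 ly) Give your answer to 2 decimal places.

m ≈ 17.31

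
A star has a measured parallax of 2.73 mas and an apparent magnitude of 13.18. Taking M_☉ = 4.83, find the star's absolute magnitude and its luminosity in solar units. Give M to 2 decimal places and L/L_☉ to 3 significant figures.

M ≈ 5.36; L/L_☉ ≈ 0.613

d = 1/p = 1000/2.73 mas = 366.3 pc
M = m − 5 log₁₀ d + 5 = 13.18 − 5·2.5638 + 5 = 5.361
M − M_☉ = 5.361 − 4.83 = 0.531
L/L_☉ = 10^(−0.4 × 0.531) = 0.6133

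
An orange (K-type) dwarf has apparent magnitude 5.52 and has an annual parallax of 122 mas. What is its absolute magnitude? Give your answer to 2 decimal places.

M ≈ 5.95

p = 122 mas = 0.122″ → d = 1/p = 8.197 pc
5 log₁₀(d/10 pc) = 5 log₁₀(8.197) − 5 = -0.432
M = m − 5 log₁₀(d/10) = 5.52 + 0.432 = 5.952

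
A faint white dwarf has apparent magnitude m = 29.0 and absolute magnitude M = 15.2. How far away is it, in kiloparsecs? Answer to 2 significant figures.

d ≈ 5.8 kpc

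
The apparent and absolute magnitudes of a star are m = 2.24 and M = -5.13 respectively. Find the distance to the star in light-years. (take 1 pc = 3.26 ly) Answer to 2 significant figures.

d ≈ 970 ly

μ = m − M = 7.370
m − M = 5 log₁₀ d − 5
log₁₀ d = (m − M)/5 + 1 = 2.4740
d = 10^2.4740 = 297.9 pc
= 971.0 ly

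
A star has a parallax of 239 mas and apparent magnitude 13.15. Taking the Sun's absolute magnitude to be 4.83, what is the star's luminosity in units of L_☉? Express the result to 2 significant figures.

L/L_☉ ≈ 8.2×10^-5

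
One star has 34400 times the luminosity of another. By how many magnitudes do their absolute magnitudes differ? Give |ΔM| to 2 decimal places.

|ΔM| ≈ 11.34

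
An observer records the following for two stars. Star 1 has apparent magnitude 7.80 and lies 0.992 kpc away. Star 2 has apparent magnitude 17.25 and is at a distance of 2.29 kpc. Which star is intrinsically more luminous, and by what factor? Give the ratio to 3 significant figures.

Star 1: d = 0.992 kpc = 992.0 pc
Star 1: M = m − 5 log₁₀ d + 5 = 7.80 − 5·2.9965 + 5 = -2.183
Star 2: d = 2.29 kpc = 2290 pc
Star 2: M = m − 5 log₁₀ d + 5 = 17.25 − 5·3.3598 + 5 = 5.451
ΔM = M_1 − M_2 = -2.183 − (5.451) = -7.633; smaller M is more luminous → Star 1.
L ratio = 10^(0.4 |ΔM|) = 10^3.053 = 1131

Star 1 is more luminous, by a factor of 1130.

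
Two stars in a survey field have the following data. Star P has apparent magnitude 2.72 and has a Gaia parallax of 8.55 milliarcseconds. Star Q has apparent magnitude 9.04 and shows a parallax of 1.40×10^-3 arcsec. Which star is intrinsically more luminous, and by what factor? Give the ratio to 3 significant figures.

Star P: p = 8.55 mas = 8.55×10^-3″ → d = 1/p = 117.0 pc
Star P: M = m − 5 log₁₀ d + 5 = 2.72 − 5·2.0680 + 5 = -2.620
Star Q: d = 1/p = 1/1.40×10^-3″ = 714.3 pc
Star Q: M = m − 5 log₁₀ d + 5 = 9.04 − 5·2.8539 + 5 = -0.229
ΔM = M_P − M_Q = -2.620 − (-0.229) = -2.391; smaller M is more luminous → Star P.
L ratio = 10^(0.4 |ΔM|) = 10^0.956 = 9.043

Star P is more luminous, by a factor of 9.04.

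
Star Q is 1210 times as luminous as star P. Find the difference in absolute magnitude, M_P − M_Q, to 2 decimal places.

Pogson: ΔM = −2.5 log₁₀(ratio) = −2.5 log₁₀(1210) = −2.5 × 3.0828 = -7.707
Star Q is brighter so has the smaller magnitude: M_P − M_Q is positive.

M_P − M_Q ≈ 7.71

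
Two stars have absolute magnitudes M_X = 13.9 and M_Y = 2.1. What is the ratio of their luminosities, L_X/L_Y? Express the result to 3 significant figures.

L_X/L_Y ≈ 1.91×10^-5

ΔM = M_X − M_Y = 11.8
L_X/L_Y = 10^(−0.4 ΔM) = 10^-4.720 = 1.905×10^-5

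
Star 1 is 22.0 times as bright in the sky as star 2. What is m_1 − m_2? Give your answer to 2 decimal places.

Pogson: Δm = −2.5 log₁₀(ratio) = −2.5 log₁₀(22.0) = −2.5 × 1.3424 = -3.356
Star 1 is brighter, so it has the smaller magnitude: the difference is negative.

m_1 − m_2 ≈ -3.36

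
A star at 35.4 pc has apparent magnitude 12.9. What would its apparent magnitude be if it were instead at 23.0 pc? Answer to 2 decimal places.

Flux ∝ 1/d², so Δm = 5 log₁₀(d₂/d₁) = 5 log₁₀(23.0/35.4) = -0.936
m₂ = m₁ + Δm = 12.9 + (-0.936) = 11.964

m ≈ 11.96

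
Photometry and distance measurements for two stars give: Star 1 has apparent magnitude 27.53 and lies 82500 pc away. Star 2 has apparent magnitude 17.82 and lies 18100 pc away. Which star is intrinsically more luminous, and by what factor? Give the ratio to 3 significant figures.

Star 1: M = m − 5 log₁₀ d + 5 = 27.53 − 5·4.9165 + 5 = 7.948
Star 2: M = m − 5 log₁₀ d + 5 = 17.82 − 5·4.2577 + 5 = 1.532
ΔM = M_1 − M_2 = 7.948 − (1.532) = 6.416; smaller M is more luminous → Star 2.
L ratio = 10^(0.4 |ΔM|) = 10^2.566 = 368.5

Star 2 is more luminous, by a factor of 369.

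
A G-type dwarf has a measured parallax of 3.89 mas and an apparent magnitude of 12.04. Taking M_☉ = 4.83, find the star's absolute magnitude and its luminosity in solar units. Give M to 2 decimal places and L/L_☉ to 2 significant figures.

M ≈ 4.99; L/L_☉ ≈ 0.86

d = 1/p = 1000/3.89 mas = 257.1 pc
M = m − 5 log₁₀ d + 5 = 12.04 − 5·2.4101 + 5 = 4.990
M − M_☉ = 4.990 − 4.83 = 0.160
L/L_☉ = 10^(−0.4 × 0.160) = 0.8632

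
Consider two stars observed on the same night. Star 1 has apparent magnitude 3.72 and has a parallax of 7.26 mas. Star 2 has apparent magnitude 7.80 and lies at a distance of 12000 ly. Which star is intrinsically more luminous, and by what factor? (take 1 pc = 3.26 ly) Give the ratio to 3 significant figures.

Star 1: p = 7.26 mas = 7.26×10^-3″ → d = 1/p = 137.7 pc
Star 1: M = m − 5 log₁₀ d + 5 = 3.72 − 5·2.1391 + 5 = -1.975
Star 2: d = 12000 ly / 3.26 = 3681 pc
Star 2: M = m − 5 log₁₀ d + 5 = 7.80 − 5·3.5660 + 5 = -5.030
ΔM = M_1 − M_2 = -1.975 − (-5.030) = 3.055; smaller M is more luminous → Star 2.
L ratio = 10^(0.4 |ΔM|) = 10^1.222 = 16.66

Star 2 is more luminous, by a factor of 16.7.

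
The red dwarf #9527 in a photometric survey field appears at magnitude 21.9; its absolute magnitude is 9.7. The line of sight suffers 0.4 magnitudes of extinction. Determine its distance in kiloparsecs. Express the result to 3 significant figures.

m − M = 5 log₁₀(d/10 pc) + A  ⇒  21.9 − (9.7) − 0.4 = 5 log₁₀(d/10)
11.800 = 5 log₁₀(d/10)
log₁₀ d = (m − M − A)/5 + 1 = 3.3600
d = 10^3.3600 = 2291 pc
= 2.291 kpc

d ≈ 2.29 kpc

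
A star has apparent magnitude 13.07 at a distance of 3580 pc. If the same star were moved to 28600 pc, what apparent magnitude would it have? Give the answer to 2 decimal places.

m ≈ 17.58

Flux ∝ 1/d², so Δm = 5 log₁₀(d₂/d₁) = 5 log₁₀(28600/3580) = 4.512
m₂ = m₁ + Δm = 13.07 + (4.512) = 17.582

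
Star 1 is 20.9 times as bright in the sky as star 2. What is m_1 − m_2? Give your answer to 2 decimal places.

m_1 − m_2 ≈ -3.30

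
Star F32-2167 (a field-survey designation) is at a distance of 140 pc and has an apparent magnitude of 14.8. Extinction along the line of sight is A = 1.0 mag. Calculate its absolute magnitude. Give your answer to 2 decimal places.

5 log₁₀(d/10 pc) = 5 log₁₀(140.0) − 5 = 5.731
M = m − 5 log₁₀(d/10) − A = 14.8 − 5.731 − 1.0 = 8.069

M ≈ 8.07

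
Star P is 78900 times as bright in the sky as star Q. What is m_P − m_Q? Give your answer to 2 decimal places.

Pogson: Δm = −2.5 log₁₀(ratio) = −2.5 log₁₀(78900) = −2.5 × 4.8971 = -12.243
Star P is brighter, so it has the smaller magnitude: the difference is negative.

m_P − m_Q ≈ -12.24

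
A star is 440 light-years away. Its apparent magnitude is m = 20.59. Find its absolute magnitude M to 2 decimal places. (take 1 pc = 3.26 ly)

M ≈ 14.94

d = 440 ly / 3.26 = 135.0 pc
5 log₁₀(d/10 pc) = 5 log₁₀(135.0) − 5 = 5.651
M = m − 5 log₁₀(d/10) = 20.59 − 5.651 = 14.939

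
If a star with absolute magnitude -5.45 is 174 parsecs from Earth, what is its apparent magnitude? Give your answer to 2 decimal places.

m ≈ 0.75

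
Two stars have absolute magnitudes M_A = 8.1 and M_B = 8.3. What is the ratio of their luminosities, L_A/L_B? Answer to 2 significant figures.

L_A/L_B ≈ 1.2

ΔM = M_A − M_B = -0.2
L_A/L_B = 10^(−0.4 ΔM) = 10^0.080 = 1.202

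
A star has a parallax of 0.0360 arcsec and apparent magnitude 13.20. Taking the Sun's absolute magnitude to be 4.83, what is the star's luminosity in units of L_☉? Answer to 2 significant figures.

d = 1/p = 1/0.0360″ = 27.78 pc
M = m − 5 log₁₀ d + 5 = 13.20 − 5·1.4437 + 5 = 10.982
M − M_☉ = 10.982 − 4.83 = 6.152
L/L_☉ = 10^(−0.4 × 6.152) = 3.463×10^-3

L/L_☉ ≈ 3.5×10^-3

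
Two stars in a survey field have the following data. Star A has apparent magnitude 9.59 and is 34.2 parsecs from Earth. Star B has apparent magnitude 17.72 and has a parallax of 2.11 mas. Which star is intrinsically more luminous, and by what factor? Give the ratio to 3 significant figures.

Star A is more luminous, by a factor of 9.30.

Star A: M = m − 5 log₁₀ d + 5 = 9.59 − 5·1.5340 + 5 = 6.920
Star B: p = 2.11 mas = 2.11×10^-3″ → d = 1/p = 473.9 pc
Star B: M = m − 5 log₁₀ d + 5 = 17.72 − 5·2.6757 + 5 = 9.341
ΔM = M_A − M_B = 6.920 − (9.341) = -2.422; smaller M is more luminous → Star A.
L ratio = 10^(0.4 |ΔM|) = 10^0.969 = 9.303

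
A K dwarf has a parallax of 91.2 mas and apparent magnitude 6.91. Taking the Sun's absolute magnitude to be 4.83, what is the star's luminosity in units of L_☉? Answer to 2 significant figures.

d = 1/p = 1000/91.2 mas = 10.96 pc
M = m − 5 log₁₀ d + 5 = 6.91 − 5·1.0400 + 5 = 6.710
M − M_☉ = 6.710 − 4.83 = 1.880
L/L_☉ = 10^(−0.4 × 1.880) = 0.1770

L/L_☉ ≈ 0.18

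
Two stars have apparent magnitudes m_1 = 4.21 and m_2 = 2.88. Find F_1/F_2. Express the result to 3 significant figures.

F_1/F_2 ≈ 0.294

Δm = 4.21 − (2.88) = 1.33
Flux ratio = 10^(−0.4 Δm) = 10^(−0.4 × 1.33) = 10^-0.532 = 0.2938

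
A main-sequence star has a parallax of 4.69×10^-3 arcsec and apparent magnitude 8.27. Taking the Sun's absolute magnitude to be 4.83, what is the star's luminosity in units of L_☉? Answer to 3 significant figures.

d = 1/p = 1/4.69×10^-3″ = 213.2 pc
M = m − 5 log₁₀ d + 5 = 8.27 − 5·2.3288 + 5 = 1.626
M − M_☉ = 1.626 − 4.83 = -3.204
L/L_☉ = 10^(−0.4 × -3.204) = 19.13

L/L_☉ ≈ 19.1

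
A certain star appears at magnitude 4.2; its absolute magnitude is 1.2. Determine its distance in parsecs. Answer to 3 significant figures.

Distance modulus: m − M = 4.2 − (1.2) = 3.000
m − M = 5 log₁₀ d − 5
log₁₀ d = (m − M)/5 + 1 = 1.6000
d = 10^1.6000 = 39.81 pc

d ≈ 39.8 pc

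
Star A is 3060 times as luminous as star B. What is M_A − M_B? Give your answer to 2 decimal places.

M_A − M_B ≈ -8.71

Pogson: ΔM = −2.5 log₁₀(ratio) = −2.5 log₁₀(3060) = −2.5 × 3.4857 = -8.714
Star A is brighter, so it has the smaller magnitude: the difference is negative.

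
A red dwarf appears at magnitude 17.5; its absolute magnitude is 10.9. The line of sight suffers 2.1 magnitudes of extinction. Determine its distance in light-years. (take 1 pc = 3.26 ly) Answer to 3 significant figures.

d ≈ 259 ly

m − M = 5 log₁₀(d/10 pc) + A  ⇒  17.5 − (10.9) − 2.1 = 5 log₁₀(d/10)
4.500 = 5 log₁₀(d/10)
log₁₀ d = (m − M − A)/5 + 1 = 1.9000
d = 10^1.9000 = 79.43 pc
= 259.0 ly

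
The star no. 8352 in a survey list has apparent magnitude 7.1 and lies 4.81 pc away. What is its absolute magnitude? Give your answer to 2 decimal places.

M ≈ 8.69

5 log₁₀(d/10 pc) = 5 log₁₀(4.810) − 5 = -1.589
M = m − 5 log₁₀(d/10) = 7.1 + 1.589 = 8.689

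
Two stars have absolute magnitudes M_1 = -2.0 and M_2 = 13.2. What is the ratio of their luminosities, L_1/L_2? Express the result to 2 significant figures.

L_1/L_2 ≈ 1.2×10^6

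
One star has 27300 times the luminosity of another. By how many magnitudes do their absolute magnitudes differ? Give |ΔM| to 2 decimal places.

|ΔM| ≈ 11.09

Pogson: ΔM = −2.5 log₁₀(ratio) = −2.5 log₁₀(27300) = −2.5 × 4.4362 = -11.090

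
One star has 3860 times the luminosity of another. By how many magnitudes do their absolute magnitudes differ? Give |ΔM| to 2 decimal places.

Pogson: ΔM = −2.5 log₁₀(ratio) = −2.5 log₁₀(3860) = −2.5 × 3.5866 = -8.966

|ΔM| ≈ 8.97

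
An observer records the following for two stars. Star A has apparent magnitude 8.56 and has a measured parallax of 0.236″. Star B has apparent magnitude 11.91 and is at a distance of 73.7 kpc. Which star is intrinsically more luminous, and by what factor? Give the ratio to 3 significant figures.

Star B is more luminous, by a factor of 1.38×10^7.

Star A: d = 1/p = 1/0.236″ = 4.237 pc
Star A: M = m − 5 log₁₀ d + 5 = 8.56 − 5·0.6271 + 5 = 10.425
Star B: d = 73.7 kpc = 73700 pc
Star B: M = m − 5 log₁₀ d + 5 = 11.91 − 5·4.8675 + 5 = -7.427
ΔM = M_A − M_B = 10.425 − (-7.427) = 17.852; smaller M is more luminous → Star B.
L ratio = 10^(0.4 |ΔM|) = 10^7.141 = 1.383×10^7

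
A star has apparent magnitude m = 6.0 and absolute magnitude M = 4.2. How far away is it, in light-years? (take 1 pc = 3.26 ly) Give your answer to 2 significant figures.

μ = m − M = 1.800
m − M = 5 log₁₀ d − 5
log₁₀ d = (m − M)/5 + 1 = 1.3600
d = 10^1.3600 = 22.91 pc
= 74.68 ly

d ≈ 75 ly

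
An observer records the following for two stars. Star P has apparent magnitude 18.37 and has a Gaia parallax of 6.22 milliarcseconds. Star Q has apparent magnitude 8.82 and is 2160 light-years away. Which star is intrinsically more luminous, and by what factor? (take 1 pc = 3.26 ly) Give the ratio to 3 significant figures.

Star P: p = 6.22 mas = 6.22×10^-3″ → d = 1/p = 160.8 pc
Star P: M = m − 5 log₁₀ d + 5 = 18.37 − 5·2.2062 + 5 = 12.339
Star Q: d = 2160 ly / 3.26 = 662.6 pc
Star Q: M = m − 5 log₁₀ d + 5 = 8.82 − 5·2.8212 + 5 = -0.286
ΔM = M_P − M_Q = 12.339 − (-0.286) = 12.625; smaller M is more luminous → Star Q.
L ratio = 10^(0.4 |ΔM|) = 10^5.050 = 112200

Star Q is more luminous, by a factor of 112000.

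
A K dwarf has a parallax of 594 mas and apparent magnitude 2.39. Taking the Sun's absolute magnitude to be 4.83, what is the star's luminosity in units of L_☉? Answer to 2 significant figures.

L/L_☉ ≈ 0.27

d = 1/p = 1000/594 mas = 1.684 pc
M = m − 5 log₁₀ d + 5 = 2.39 − 5·0.2262 + 5 = 6.259
M − M_☉ = 6.259 − 4.83 = 1.429
L/L_☉ = 10^(−0.4 × 1.429) = 0.2682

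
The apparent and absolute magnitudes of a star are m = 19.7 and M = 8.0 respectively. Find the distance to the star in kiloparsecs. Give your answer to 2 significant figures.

d ≈ 2.2 kpc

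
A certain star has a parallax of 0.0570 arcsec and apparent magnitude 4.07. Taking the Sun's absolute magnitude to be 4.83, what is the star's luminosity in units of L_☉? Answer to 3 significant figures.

L/L_☉ ≈ 6.20

d = 1/p = 1/0.0570″ = 17.54 pc
M = m − 5 log₁₀ d + 5 = 4.07 − 5·1.2441 + 5 = 2.849
M − M_☉ = 2.849 − 4.83 = -1.981
L/L_☉ = 10^(−0.4 × -1.981) = 6.198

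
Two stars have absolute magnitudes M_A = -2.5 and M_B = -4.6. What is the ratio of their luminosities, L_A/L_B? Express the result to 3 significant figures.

ΔM = M_A − M_B = 2.1
L_A/L_B = 10^(−0.4 ΔM) = 10^-0.840 = 0.1445

L_A/L_B ≈ 0.145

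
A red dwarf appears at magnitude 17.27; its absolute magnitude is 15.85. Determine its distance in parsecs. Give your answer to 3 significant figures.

d ≈ 19.2 pc

Distance modulus: m − M = 17.27 − (15.85) = 1.420
m − M = 5 log₁₀ d − 5
log₁₀ d = (m − M)/5 + 1 = 1.2840
d = 10^1.2840 = 19.23 pc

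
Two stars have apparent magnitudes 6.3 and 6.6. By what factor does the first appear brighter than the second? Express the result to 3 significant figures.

Magnitude difference = -0.3
Flux ratio = 10^(−0.4 Δm) = 10^(−0.4 × -0.3) = 10^0.120 = 1.318

1.32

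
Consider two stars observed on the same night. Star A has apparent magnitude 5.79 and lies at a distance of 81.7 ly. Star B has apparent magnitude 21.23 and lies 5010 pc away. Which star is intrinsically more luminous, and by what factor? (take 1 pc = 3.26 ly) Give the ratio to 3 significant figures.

Star A: d = 81.7 ly / 3.26 = 25.06 pc
Star A: M = m − 5 log₁₀ d + 5 = 5.79 − 5·1.3990 + 5 = 3.795
Star B: M = m − 5 log₁₀ d + 5 = 21.23 − 5·3.6998 + 5 = 7.731
ΔM = M_A − M_B = 3.795 − (7.731) = -3.936; smaller M is more luminous → Star A.
L ratio = 10^(0.4 |ΔM|) = 10^1.574 = 37.53

Star A is more luminous, by a factor of 37.5.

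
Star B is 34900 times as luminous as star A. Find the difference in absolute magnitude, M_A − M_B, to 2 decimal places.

Pogson: ΔM = −2.5 log₁₀(ratio) = −2.5 log₁₀(34900) = −2.5 × 4.5428 = -11.357
Star B is brighter so has the smaller magnitude: M_A − M_B is positive.

M_A − M_B ≈ 11.36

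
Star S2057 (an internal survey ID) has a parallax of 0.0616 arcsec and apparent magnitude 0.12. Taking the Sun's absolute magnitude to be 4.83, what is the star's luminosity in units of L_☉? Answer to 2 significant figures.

L/L_☉ ≈ 200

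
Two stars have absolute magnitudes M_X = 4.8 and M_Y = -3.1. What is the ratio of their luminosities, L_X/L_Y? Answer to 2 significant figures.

L_X/L_Y ≈ 6.9×10^-4

ΔM = M_X − M_Y = 7.9
L_X/L_Y = 10^(−0.4 ΔM) = 10^-3.160 = 6.918×10^-4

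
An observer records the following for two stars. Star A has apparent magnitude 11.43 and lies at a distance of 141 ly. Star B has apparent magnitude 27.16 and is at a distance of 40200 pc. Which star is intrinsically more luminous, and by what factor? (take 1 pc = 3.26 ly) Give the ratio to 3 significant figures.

Star A: d = 141 ly / 3.26 = 43.25 pc
Star A: M = m − 5 log₁₀ d + 5 = 11.43 − 5·1.6360 + 5 = 8.250
Star B: M = m − 5 log₁₀ d + 5 = 27.16 − 5·4.6042 + 5 = 9.139
ΔM = M_A − M_B = 8.250 − (9.139) = -0.889; smaller M is more luminous → Star A.
L ratio = 10^(0.4 |ΔM|) = 10^0.356 = 2.268

Star A is more luminous, by a factor of 2.27.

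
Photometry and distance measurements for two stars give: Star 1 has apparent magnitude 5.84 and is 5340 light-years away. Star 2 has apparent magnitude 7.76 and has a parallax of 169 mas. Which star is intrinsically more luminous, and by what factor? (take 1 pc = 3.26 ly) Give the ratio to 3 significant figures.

Star 1 is more luminous, by a factor of 449000.

Star 1: d = 5340 ly / 3.26 = 1638 pc
Star 1: M = m − 5 log₁₀ d + 5 = 5.84 − 5·3.2143 + 5 = -5.232
Star 2: p = 169 mas = 0.169″ → d = 1/p = 5.917 pc
Star 2: M = m − 5 log₁₀ d + 5 = 7.76 − 5·0.7721 + 5 = 8.899
ΔM = M_1 − M_2 = -5.232 − (8.899) = -14.131; smaller M is more luminous → Star 1.
L ratio = 10^(0.4 |ΔM|) = 10^5.652 = 449200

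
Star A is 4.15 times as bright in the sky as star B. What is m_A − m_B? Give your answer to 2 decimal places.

m_A − m_B ≈ -1.55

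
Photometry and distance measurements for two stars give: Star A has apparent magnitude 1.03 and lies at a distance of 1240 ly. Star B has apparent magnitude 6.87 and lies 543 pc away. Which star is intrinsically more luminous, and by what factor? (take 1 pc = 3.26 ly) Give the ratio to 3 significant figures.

Star A is more luminous, by a factor of 106.

Star A: d = 1240 ly / 3.26 = 380.4 pc
Star A: M = m − 5 log₁₀ d + 5 = 1.03 − 5·2.5802 + 5 = -6.871
Star B: M = m − 5 log₁₀ d + 5 = 6.87 − 5·2.7348 + 5 = -1.804
ΔM = M_A − M_B = -6.871 − (-1.804) = -5.067; smaller M is more luminous → Star A.
L ratio = 10^(0.4 |ΔM|) = 10^2.027 = 106.4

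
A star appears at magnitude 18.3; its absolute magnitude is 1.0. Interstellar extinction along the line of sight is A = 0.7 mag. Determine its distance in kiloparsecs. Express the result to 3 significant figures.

d ≈ 20.9 kpc

m − M = 5 log₁₀(d/10 pc) + A  ⇒  18.3 − (1.0) − 0.7 = 5 log₁₀(d/10)
16.600 = 5 log₁₀(d/10)
log₁₀ d = (m − M − A)/5 + 1 = 4.3200
d = 10^4.3200 = 20890 pc
= 20.89 kpc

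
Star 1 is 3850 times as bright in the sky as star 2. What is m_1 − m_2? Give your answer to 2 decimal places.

m_1 − m_2 ≈ -8.96

Pogson: Δm = −2.5 log₁₀(ratio) = −2.5 log₁₀(3850) = −2.5 × 3.5855 = -8.964
Star 1 is brighter, so it has the smaller magnitude: the difference is negative.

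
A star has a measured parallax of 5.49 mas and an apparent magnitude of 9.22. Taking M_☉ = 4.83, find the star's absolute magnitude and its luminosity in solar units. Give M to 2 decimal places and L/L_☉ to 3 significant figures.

d = 1/p = 1000/5.49 mas = 182.1 pc
M = m − 5 log₁₀ d + 5 = 9.22 − 5·2.2604 + 5 = 2.918
M − M_☉ = 2.918 − 4.83 = -1.912
L/L_☉ = 10^(−0.4 × -1.912) = 5.819

M ≈ 2.92; L/L_☉ ≈ 5.82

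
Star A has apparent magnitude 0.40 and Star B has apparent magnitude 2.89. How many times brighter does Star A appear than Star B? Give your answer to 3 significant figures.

Magnitude difference = -2.49
Flux ratio = 10^(−0.4 Δm) = 10^(−0.4 × -2.49) = 10^0.996 = 9.908

9.91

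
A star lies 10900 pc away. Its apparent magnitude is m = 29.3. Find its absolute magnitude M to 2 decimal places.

M ≈ 14.11

5 log₁₀(d/10 pc) = 5 log₁₀(10900) − 5 = 15.187
M = m − 5 log₁₀(d/10) = 29.3 − 15.187 = 14.113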